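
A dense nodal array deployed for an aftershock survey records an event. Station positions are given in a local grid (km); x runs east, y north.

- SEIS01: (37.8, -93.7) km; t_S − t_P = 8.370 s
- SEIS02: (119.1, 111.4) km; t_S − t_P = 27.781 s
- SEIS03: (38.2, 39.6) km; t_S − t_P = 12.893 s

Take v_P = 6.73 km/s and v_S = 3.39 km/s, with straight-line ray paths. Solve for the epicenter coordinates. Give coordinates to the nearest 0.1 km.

(9.9, -43.8)

Distance from S−P lag: d = Δt · v_P v_S / (v_P − v_S) = Δt · (6.73·3.39)/(6.73−3.39) ≈ 6.8307·Δt.
So d_SEIS01 = 57.17, d_SEIS02 = 189.77, d_SEIS03 = 88.07 km.
Circle about each station: (x − 37.8)² + (y + 93.7)² = 57.17²; (x − 119.1)² + (y − 111.4)² = 189.77²; (x − 38.2)² + (y − 39.6)² = 88.07².
Subtracting pairs of circle equations eliminates x²+y² and gives linear equations (the radical axes):
162.6 x + 410.2 y = -16358.00
0.8 x + 266.6 y = -11669.05
Solving the 2×2 system: x ≈ 9.9, y ≈ -43.8 km.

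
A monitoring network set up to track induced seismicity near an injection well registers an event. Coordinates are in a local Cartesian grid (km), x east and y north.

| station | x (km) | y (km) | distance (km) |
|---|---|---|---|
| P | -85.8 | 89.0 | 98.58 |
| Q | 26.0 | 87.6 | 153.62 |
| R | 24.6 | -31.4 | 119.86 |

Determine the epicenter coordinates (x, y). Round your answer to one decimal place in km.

Circle about each station: (x + 85.8)² + (y − 89.0)² = 98.58²; (x − 26.0)² + (y − 87.6)² = 153.62²; (x − 24.6)² + (y + 31.4)² = 119.86².
Subtracting pairs of circle equations eliminates x²+y² and gives linear equations (the radical axes):
223.6 x − 2.8 y = -20813.97
220.8 x − 240.8 y = -18339.92
Solving the 2×2 system: x ≈ -93.2, y ≈ -9.3 km.

x ≈ -93.2 km, y ≈ -9.3 km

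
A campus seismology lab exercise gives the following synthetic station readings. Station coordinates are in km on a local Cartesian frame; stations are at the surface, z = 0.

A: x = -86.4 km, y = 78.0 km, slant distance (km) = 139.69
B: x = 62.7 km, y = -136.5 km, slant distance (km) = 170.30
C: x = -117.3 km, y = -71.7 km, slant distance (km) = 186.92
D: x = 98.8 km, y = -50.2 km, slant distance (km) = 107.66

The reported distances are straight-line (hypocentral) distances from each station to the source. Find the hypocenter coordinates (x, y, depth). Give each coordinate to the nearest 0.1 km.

Each station gives a sphere (x−x_i)² + (y−y_i)² + z² = d_i² (stations at z=0).
Subtracting the A sphere from B and C: z² cancels, leaving linear equations in x and y:
298.2 x − 429.0 y = -474.21
-61.8 x − 299.4 y = -10074.57
Solving: x ≈ 36.099, y ≈ 26.198 km (keep extra digits for the depth step; rounded: 36.1, 26.2).
Then from the A sphere: z² = 139.69² − (x + 86.4)² − (y − 78.0)² with x = 36.099, y = 26.198, so z ≈ 42.706 ≈ 42.7 km.

(36.1, 26.2, 42.7)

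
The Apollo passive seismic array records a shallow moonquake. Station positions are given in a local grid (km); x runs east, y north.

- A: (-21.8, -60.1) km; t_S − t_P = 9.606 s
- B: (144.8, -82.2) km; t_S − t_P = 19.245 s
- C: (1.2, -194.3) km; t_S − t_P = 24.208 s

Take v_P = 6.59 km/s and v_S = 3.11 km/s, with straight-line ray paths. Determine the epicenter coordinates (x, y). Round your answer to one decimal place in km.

Distance from S−P lag: d = Δt · v_P v_S / (v_P − v_S) = Δt · (6.59·3.11)/(6.59−3.11) ≈ 5.8893·Δt.
So d_A = 56.57, d_B = 113.34, d_C = 142.57 km.
Circle about each station: (x + 21.8)² + (y + 60.1)² = 56.57²; (x − 144.8)² + (y + 82.2)² = 113.34²; (x − 1.2)² + (y + 194.3)² = 142.57².
Subtracting the A equation from the B and C equations removes the quadratic terms:
333.2 x − 44.2 y = 13990.84
46.0 x − 268.4 y = 16540.64
Solving the 2×2 system: x ≈ 34.6, y ≈ -55.7 km.

(34.6, -55.7)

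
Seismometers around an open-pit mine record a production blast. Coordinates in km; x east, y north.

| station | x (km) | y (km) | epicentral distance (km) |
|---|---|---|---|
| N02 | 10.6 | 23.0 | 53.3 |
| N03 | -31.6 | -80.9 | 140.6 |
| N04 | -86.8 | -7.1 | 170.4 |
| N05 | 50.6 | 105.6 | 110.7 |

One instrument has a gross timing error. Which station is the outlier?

N02

Solve using three stations at a time. Using N03, N04, N05 (subtract circle equations pairwise → linear system) gives (x, y) ≈ (83.4, -0.1).
Distances from that point to each station vs reported:
  N02: calculated 76.4 vs reported 53.3 → residual 23.1 km
  N03: calculated 140.6 vs reported 140.6 → residual 0.0 km
  N04: calculated 170.4 vs reported 170.4 → residual 0.0 km
  N05: calculated 110.7 vs reported 110.7 → residual 0.0 km
N03, N04, N05 are mutually consistent (residuals ≈ 0); N02 is off by 23.1 km.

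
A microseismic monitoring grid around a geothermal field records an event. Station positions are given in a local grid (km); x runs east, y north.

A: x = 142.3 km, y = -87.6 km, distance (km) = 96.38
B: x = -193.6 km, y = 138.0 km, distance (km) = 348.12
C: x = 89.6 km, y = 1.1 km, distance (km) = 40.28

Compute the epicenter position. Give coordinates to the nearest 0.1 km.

Circle about each station: (x − 142.3)² + (y + 87.6)² = 96.38²; (x + 193.6)² + (y − 138.0)² = 348.12²; (x − 89.6)² + (y − 1.1)² = 40.28².
Subtracting pairs of circle equations eliminates x²+y² and gives linear equations (the radical axes):
-671.8 x + 451.2 y = -83296.52
-105.4 x + 177.4 y = -12227.05
Solving the 2×2 system: x ≈ 129.3, y ≈ 7.9 km.

129.3 km east, 7.9 km north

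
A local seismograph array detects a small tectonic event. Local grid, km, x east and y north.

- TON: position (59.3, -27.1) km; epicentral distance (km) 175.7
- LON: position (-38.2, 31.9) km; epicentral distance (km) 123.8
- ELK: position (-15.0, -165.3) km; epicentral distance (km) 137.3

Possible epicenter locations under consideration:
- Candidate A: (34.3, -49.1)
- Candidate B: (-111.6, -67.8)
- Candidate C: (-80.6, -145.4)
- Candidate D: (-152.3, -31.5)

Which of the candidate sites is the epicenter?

Candidate B

For each candidate, compare |candidate − station| to the reported distance:
Candidate A: residuals TON 142.4, LON 15.1, ELK 11.1 → max 142.4 km
Candidate B: residuals TON 0.0, LON 0.0, ELK 0.0 → max 0.0 km
Candidate C: residuals TON 7.5, LON 58.5, ELK 68.7 → max 68.7 km
Candidate D: residuals TON 35.9, LON 6.7, ELK 54.4 → max 54.4 km
Only Candidate B has all residuals ≈ 0.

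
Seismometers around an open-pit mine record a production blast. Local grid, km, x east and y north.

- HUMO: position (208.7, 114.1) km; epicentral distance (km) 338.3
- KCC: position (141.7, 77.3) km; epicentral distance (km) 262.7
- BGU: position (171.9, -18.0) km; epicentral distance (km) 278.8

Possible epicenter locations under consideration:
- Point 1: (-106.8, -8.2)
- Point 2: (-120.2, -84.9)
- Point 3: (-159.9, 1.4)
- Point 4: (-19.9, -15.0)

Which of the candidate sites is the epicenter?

Point 1

For each candidate, compare |candidate − station| to the reported distance:
Point 1: residuals HUMO 0.1, KCC 0.1, BGU 0.1 → max 0.1 km
Point 2: residuals HUMO 46.1, KCC 45.4, BGU 20.9 → max 46.1 km
Point 3: residuals HUMO 47.1, KCC 48.3, BGU 53.6 → max 53.6 km
Point 4: residuals HUMO 75.8, KCC 76.6, BGU 87.0 → max 87.0 km
Only Point 1 has all residuals ≈ 0.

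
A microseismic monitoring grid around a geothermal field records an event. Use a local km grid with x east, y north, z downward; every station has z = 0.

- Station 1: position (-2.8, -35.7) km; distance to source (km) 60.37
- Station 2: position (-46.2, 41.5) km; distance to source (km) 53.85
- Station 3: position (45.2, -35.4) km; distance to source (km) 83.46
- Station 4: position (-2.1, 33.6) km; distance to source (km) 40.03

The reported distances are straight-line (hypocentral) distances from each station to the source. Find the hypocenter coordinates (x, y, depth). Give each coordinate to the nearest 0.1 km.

Each station gives a sphere (x−x_i)² + (y−y_i)² + z² = d_i² (stations at z=0).
Subtracting the Station 1 sphere from Station 2 and Station 3: z² cancels, leaving linear equations in x and y:
-86.8 x + 154.4 y = 3319.07
96.0 x + 0.6 y = -1307.16
Solving: x ≈ -13.703, y ≈ 13.793 km (keep extra digits for the depth step; rounded: -13.7, 13.8).
Then from the Station 1 sphere: z² = 60.37² − (x + 2.8)² − (y + 35.7)² with x = -13.703, y = 13.793, so z ≈ 32.804 ≈ 32.8 km.

x ≈ -13.7 km, y ≈ 13.8 km, depth ≈ 32.8 km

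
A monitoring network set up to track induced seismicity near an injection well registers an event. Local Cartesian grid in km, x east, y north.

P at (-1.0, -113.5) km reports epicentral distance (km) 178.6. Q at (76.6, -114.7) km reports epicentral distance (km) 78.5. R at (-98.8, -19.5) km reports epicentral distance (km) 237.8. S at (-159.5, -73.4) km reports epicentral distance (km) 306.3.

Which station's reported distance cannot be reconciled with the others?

Solve using three stations at a time. Using P, R, S (subtract circle equations pairwise → linear system) gives (x, y) ≈ (138.3, -1.9).
Distances from that point to each station vs reported:
  P: calculated 178.5 vs reported 178.6 → residual 0.1 km
  Q: calculated 128.6 vs reported 78.5 → residual 50.1 km
  R: calculated 237.7 vs reported 237.8 → residual 0.1 km
  S: calculated 306.2 vs reported 306.3 → residual 0.1 km
P, R, S are mutually consistent (residuals ≈ 0); Q is off by 50.1 km.

Q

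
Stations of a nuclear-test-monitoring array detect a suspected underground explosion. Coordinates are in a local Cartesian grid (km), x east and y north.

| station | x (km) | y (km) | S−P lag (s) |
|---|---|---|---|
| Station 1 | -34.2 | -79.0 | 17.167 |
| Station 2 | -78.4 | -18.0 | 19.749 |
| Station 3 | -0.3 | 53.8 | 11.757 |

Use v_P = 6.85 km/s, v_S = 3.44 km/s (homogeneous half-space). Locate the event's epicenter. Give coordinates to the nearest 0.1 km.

x ≈ 57.3 km, y ≈ -3.5 km

Distance from S−P lag: d = Δt · v_P v_S / (v_P − v_S) = Δt · (6.85·3.44)/(6.85−3.44) ≈ 6.9103·Δt.
So d_Station 1 = 118.63, d_Station 2 = 136.47, d_Station 3 = 81.24 km.
Circle about each station: (x + 34.2)² + (y + 79.0)² = 118.63²; (x + 78.4)² + (y + 18.0)² = 136.47²; (x + 0.3)² + (y − 53.8)² = 81.24².
Subtracting the Station 1 equation from the Station 2 and Station 3 equations removes the quadratic terms:
-88.4 x + 122.0 y = -5491.06
67.8 x + 265.6 y = 2957.03
Solving the 2×2 system: x ≈ 57.3, y ≈ -3.5 km.
Check against Station 1 (with the unrounded x, y): √((x + 34.2)²+(y + 79.0)²) = 118.63 ≈ 118.63 km. ✓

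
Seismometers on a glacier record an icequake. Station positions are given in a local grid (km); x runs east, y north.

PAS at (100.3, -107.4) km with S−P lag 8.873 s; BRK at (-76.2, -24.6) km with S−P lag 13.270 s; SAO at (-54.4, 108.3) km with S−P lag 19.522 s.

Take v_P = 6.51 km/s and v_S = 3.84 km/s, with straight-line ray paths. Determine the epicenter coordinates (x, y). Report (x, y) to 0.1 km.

46.5 km east, -44.1 km north

Distance from S−P lag: d = Δt · v_P v_S / (v_P − v_S) = Δt · (6.51·3.84)/(6.51−3.84) ≈ 9.3627·Δt.
So d_PAS = 83.08, d_BRK = 124.24, d_SAO = 182.78 km.
Circle about each station: (x − 100.3)² + (y + 107.4)² = 83.08²; (x + 76.2)² + (y + 24.6)² = 124.24²; (x + 54.4)² + (y − 108.3)² = 182.78².
Subtracting the PAS equation from the BRK and SAO equations removes the quadratic terms:
-353.0 x + 165.6 y = -23716.54
-309.4 x + 431.4 y = -33412.84
Solving the 2×2 system: x ≈ 46.5, y ≈ -44.1 km.
Check against PAS (with the unrounded x, y): √((x − 100.3)²+(y + 107.4)²) = 83.07 ≈ 83.08 km. ✓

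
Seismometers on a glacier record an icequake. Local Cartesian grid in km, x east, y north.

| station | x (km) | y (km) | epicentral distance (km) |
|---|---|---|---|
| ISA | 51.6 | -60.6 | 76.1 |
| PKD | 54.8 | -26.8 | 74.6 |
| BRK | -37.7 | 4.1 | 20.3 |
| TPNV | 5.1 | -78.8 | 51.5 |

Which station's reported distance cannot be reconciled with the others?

BRK

Solve using three stations at a time. Using ISA, PKD, TPNV (subtract circle equations pairwise → linear system) gives (x, y) ≈ (-19.6, -33.5).
Distances from that point to each station vs reported:
  ISA: calculated 76.2 vs reported 76.1 → residual 0.1 km
  PKD: calculated 74.7 vs reported 74.6 → residual 0.1 km
  BRK: calculated 41.7 vs reported 20.3 → residual 21.4 km
  TPNV: calculated 51.6 vs reported 51.5 → residual 0.1 km
ISA, PKD, TPNV are mutually consistent (residuals ≈ 0); BRK is off by 21.4 km.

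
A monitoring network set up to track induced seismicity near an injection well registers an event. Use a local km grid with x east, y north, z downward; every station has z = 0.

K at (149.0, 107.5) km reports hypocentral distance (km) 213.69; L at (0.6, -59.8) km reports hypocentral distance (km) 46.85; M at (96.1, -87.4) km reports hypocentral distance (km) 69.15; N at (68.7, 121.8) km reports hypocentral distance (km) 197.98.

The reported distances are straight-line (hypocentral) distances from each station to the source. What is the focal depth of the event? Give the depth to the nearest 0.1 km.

z ≈ 29.1 km

Each station gives a sphere (x−x_i)² + (y−y_i)² + z² = d_i² (stations at z=0).
Subtracting the K sphere from L and M: z² cancels, leaving linear equations in x and y:
-296.8 x − 334.6 y = 13287.64
-105.8 x − 389.8 y = 23998.41
Solving: x ≈ 35.500, y ≈ -71.201 km (keep extra digits for the depth step; rounded: 35.5, -71.2).
Then from the K sphere: z² = 213.69² − (x − 149.0)² − (y − 107.5)² with x = 35.500, y = -71.201, so z ≈ 29.105 ≈ 29.1 km.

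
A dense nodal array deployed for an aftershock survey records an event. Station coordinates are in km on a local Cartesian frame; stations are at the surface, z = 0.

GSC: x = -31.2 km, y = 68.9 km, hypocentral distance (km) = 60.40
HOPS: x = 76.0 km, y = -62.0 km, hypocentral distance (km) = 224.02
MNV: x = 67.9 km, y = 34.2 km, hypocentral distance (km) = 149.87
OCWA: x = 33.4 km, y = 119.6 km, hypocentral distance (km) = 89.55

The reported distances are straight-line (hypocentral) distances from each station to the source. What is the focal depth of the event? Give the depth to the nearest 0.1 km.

24.6 km

Each station gives a sphere (x−x_i)² + (y−y_i)² + z² = d_i² (stations at z=0).
Subtracting the GSC sphere from HOPS and MNV: z² cancels, leaving linear equations in x and y:
214.4 x − 261.8 y = -42637.45
198.2 x − 69.4 y = -18753.46
Solving: x ≈ -52.706, y ≈ 119.699 km (keep extra digits for the depth step; rounded: -52.7, 119.7).
Then from the GSC sphere: z² = 60.40² − (x + 31.2)² − (y − 68.9)² with x = -52.706, y = 119.699, so z ≈ 24.599 ≈ 24.6 km.
Check against OCWA (with the unrounded solution): distance 89.55 ≈ 89.55 km. ✓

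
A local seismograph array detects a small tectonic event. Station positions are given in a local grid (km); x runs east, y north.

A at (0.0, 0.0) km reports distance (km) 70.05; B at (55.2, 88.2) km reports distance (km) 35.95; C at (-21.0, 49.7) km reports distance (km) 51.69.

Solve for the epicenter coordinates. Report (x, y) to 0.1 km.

Circle about each station: x² + y² = 70.05²; (x − 55.2)² + (y − 88.2)² = 35.95²; (x + 21.0)² + (y − 49.7)² = 51.69².
Subtracting the A equation from the B and C equations removes the quadratic terms:
110.4 x + 176.4 y = 14440.88
-42.0 x + 99.4 y = 5146.24
Solving the 2×2 system: x ≈ 28.7, y ≈ 63.9 km.
Check against A (with the unrounded x, y): √(x²+y²) = 70.05 ≈ 70.05 km. ✓

28.7 km east, 63.9 km north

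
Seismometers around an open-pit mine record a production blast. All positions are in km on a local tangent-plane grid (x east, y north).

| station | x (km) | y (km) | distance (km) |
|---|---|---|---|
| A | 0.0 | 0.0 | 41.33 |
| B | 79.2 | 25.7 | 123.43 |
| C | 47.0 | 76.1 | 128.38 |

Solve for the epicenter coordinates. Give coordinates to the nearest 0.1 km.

(-34.0, -23.5)

Circle about each station: x² + y² = 41.33²; (x − 79.2)² + (y − 25.7)² = 123.43²; (x − 47.0)² + (y − 76.1)² = 128.38².
Subtracting pairs of circle equations eliminates x²+y² and gives linear equations (the radical axes):
158.4 x + 51.4 y = -6593.67
94.0 x + 152.2 y = -6773.05
Solving the 2×2 system: x ≈ -34.0, y ≈ -23.5 km.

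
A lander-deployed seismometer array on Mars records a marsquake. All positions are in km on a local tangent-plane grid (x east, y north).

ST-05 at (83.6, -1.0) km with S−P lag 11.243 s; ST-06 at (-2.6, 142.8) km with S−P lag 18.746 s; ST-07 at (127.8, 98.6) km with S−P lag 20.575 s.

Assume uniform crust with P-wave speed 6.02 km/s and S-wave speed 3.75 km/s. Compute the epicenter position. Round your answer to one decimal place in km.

Distance from S−P lag: d = Δt · v_P v_S / (v_P − v_S) = Δt · (6.02·3.75)/(6.02−3.75) ≈ 9.9449·Δt.
So d_ST-05 = 111.81, d_ST-06 = 186.43, d_ST-07 = 204.62 km.
Circle about each station: (x − 83.6)² + (y + 1.0)² = 111.81²; (x + 2.6)² + (y − 142.8)² = 186.43²; (x − 127.8)² + (y − 98.6)² = 204.62².
Subtracting the ST-05 equation from the ST-06 and ST-07 equations removes the quadratic terms:
-172.4 x + 287.6 y = -8846.03
88.4 x + 199.2 y = -10303.03
Solving the 2×2 system: x ≈ -20.1, y ≈ -42.8 km.
Check against ST-05 (with the unrounded x, y): √((x − 83.6)²+(y + 1.0)²) = 111.80 ≈ 111.81 km. ✓

-20.1 km east, -42.8 km north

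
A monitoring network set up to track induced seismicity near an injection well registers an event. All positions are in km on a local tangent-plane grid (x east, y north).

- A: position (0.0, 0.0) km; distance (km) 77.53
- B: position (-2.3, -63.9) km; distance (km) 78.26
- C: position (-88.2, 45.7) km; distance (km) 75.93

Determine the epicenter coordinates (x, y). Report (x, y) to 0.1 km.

Circle about each station: x² + y² = 77.53²; (x + 2.3)² + (y + 63.9)² = 78.26²; (x + 88.2)² + (y − 45.7)² = 75.93².
Subtracting the A equation from the B and C equations removes the quadratic terms:
-4.6 x − 127.8 y = 3974.77
-176.4 x + 91.4 y = 10113.27
Solving the 2×2 system: x ≈ -72.1, y ≈ -28.5 km.

-72.1 km east, -28.5 km north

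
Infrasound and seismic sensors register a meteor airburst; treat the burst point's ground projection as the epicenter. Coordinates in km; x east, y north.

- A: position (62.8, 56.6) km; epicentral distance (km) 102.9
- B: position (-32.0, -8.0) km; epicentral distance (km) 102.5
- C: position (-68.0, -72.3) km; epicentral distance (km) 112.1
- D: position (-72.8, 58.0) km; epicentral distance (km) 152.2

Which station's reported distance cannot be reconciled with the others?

B

Solve using three stations at a time. Using A, C, D (subtract circle equations pairwise → linear system) gives (x, y) ≈ (40.3, -43.7).
Distances from that point to each station vs reported:
  A: calculated 102.8 vs reported 102.9 → residual 0.1 km
  B: calculated 80.7 vs reported 102.5 → residual 21.8 km
  C: calculated 112.0 vs reported 112.1 → residual 0.1 km
  D: calculated 152.1 vs reported 152.2 → residual 0.1 km
A, C, D are mutually consistent (residuals ≈ 0); B is off by 21.8 km.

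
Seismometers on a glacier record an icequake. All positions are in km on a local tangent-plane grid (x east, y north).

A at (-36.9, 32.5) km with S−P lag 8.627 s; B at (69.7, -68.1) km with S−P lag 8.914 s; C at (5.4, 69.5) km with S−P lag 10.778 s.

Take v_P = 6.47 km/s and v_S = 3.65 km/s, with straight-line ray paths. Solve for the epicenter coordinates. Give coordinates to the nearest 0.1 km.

Distance from S−P lag: d = Δt · v_P v_S / (v_P − v_S) = Δt · (6.47·3.65)/(6.47−3.65) ≈ 8.3743·Δt.
So d_A = 72.25, d_B = 74.65, d_C = 90.26 km.
Circle about each station: (x + 36.9)² + (y − 32.5)² = 72.25²; (x − 69.7)² + (y + 68.1)² = 74.65²; (x − 5.4)² + (y − 69.5)² = 90.26².
Subtracting pairs of circle equations eliminates x²+y² and gives linear equations (the radical axes):
213.2 x − 201.2 y = 6725.28
84.6 x + 74.0 y = -485.26
Solving the 2×2 system: x ≈ 12.2, y ≈ -20.5 km.

(12.2, -20.5)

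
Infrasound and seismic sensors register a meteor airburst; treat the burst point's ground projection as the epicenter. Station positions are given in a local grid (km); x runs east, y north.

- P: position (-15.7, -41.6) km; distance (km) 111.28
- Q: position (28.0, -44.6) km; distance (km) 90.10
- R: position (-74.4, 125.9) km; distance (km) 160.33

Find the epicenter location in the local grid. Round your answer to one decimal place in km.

60.6 km east, 39.4 km north

Circle about each station: (x + 15.7)² + (y + 41.6)² = 111.28²; (x − 28.0)² + (y + 44.6)² = 90.10²; (x + 74.4)² + (y − 125.9)² = 160.33².
Subtracting pairs of circle equations eliminates x²+y² and gives linear equations (the radical axes):
87.4 x − 6.0 y = 5061.34
-117.4 x + 335.0 y = 6086.65
Solving the 2×2 system: x ≈ 60.6, y ≈ 39.4 km.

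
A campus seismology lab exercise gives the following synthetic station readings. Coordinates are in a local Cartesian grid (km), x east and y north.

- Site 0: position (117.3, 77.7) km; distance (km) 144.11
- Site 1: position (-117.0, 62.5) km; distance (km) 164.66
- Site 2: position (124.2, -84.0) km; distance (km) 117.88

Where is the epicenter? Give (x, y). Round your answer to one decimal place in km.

x ≈ 20.1 km, y ≈ -28.7 km

Circle about each station: (x − 117.3)² + (y − 77.7)² = 144.11²; (x + 117.0)² + (y − 62.5)² = 164.66²; (x − 124.2)² + (y + 84.0)² = 117.88².
Subtracting pairs of circle equations eliminates x²+y² and gives linear equations (the radical axes):
-468.6 x − 30.4 y = -8546.55
13.8 x − 323.4 y = 9557.06
Solving the 2×2 system: x ≈ 20.1, y ≈ -28.7 km.
Check against Site 0 (with the unrounded x, y): √((x − 117.3)²+(y − 77.7)²) = 144.11 ≈ 144.11 km. ✓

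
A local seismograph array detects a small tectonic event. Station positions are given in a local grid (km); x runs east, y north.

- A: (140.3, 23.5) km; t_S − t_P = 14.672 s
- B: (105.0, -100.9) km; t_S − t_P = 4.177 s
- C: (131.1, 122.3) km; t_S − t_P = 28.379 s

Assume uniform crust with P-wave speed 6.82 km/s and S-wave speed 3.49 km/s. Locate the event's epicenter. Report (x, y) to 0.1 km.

x ≈ 126.8 km, y ≈ -80.5 km

Distance from S−P lag: d = Δt · v_P v_S / (v_P − v_S) = Δt · (6.82·3.49)/(6.82−3.49) ≈ 7.1477·Δt.
So d_A = 104.87, d_B = 29.86, d_C = 202.84 km.
Circle about each station: (x − 140.3)² + (y − 23.5)² = 104.87²; (x − 105.0)² + (y + 100.9)² = 29.86²; (x − 131.1)² + (y − 122.3)² = 202.84².
Subtracting the A equation from the B and C equations removes the quadratic terms:
-70.6 x − 248.8 y = 11075.57
-18.4 x + 197.6 y = -18238.19
Solving the 2×2 system: x ≈ 126.8, y ≈ -80.5 km.
Check against A (with the unrounded x, y): √((x − 140.3)²+(y − 23.5)²) = 104.87 ≈ 104.87 km. ✓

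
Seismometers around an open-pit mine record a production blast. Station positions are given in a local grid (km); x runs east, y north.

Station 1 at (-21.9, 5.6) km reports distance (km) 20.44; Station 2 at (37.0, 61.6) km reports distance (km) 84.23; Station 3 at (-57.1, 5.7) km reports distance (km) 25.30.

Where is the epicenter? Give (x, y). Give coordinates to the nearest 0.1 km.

x ≈ -36.3 km, y ≈ 20.1 km

Circle about each station: (x + 21.9)² + (y − 5.6)² = 20.44²; (x − 37.0)² + (y − 61.6)² = 84.23²; (x + 57.1)² + (y − 5.7)² = 25.30².
Subtracting the Station 1 equation from the Station 2 and Station 3 equations removes the quadratic terms:
117.8 x + 112.0 y = -2024.31
-70.4 x + 0.2 y = 2559.63
Solving the 2×2 system: x ≈ -36.3, y ≈ 20.1 km.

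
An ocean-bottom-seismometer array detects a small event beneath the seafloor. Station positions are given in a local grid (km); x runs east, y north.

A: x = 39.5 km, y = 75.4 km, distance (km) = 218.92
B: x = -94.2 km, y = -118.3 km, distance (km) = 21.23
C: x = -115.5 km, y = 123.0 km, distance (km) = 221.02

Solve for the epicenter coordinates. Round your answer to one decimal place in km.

(-95.3, -97.1)

Circle about each station: (x − 39.5)² + (y − 75.4)² = 218.92²; (x + 94.2)² + (y + 118.3)² = 21.23²; (x + 115.5)² + (y − 123.0)² = 221.02².
Subtracting the A equation from the B and C equations removes the quadratic terms:
-267.4 x − 387.4 y = 63098.37
-310.0 x + 95.2 y = 20299.97
Solving the 2×2 system: x ≈ -95.3, y ≈ -97.1 km.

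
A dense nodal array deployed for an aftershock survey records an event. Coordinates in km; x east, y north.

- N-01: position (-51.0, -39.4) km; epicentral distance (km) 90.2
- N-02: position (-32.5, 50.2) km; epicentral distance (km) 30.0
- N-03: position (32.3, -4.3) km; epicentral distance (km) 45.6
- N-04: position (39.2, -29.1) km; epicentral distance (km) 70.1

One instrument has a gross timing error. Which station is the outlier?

N-02

Solve using three stations at a time. Using N-01, N-03, N-04 (subtract circle equations pairwise → linear system) gives (x, y) ≈ (4.4, 31.7).
Distances from that point to each station vs reported:
  N-01: calculated 90.2 vs reported 90.2 → residual 0.0 km
  N-02: calculated 41.3 vs reported 30.0 → residual 11.3 km
  N-03: calculated 45.6 vs reported 45.6 → residual 0.0 km
  N-04: calculated 70.1 vs reported 70.1 → residual 0.0 km
N-01, N-03, N-04 are mutually consistent (residuals ≈ 0); N-02 is off by 11.3 km.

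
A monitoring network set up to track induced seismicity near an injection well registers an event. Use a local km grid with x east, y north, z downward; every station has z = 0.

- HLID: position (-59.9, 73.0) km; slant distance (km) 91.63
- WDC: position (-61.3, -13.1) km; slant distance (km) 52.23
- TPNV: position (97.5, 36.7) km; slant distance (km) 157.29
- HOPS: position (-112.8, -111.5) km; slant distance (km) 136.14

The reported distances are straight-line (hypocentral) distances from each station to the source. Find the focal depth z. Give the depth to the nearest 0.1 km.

Each station gives a sphere (x−x_i)² + (y−y_i)² + z² = d_i² (stations at z=0).
Subtracting the HLID sphere from WDC and TPNV: z² cancels, leaving linear equations in x and y:
-2.8 x − 172.2 y = 680.37
314.8 x − 72.6 y = -14407.96
Solving: x ≈ -46.505, y ≈ -3.195 km (keep extra digits for the depth step; rounded: -46.5, -3.2).
Then from the HLID sphere: z² = 91.63² − (x + 59.9)² − (y − 73.0)² with x = -46.505, y = -3.195, so z ≈ 49.101 ≈ 49.1 km.

z ≈ 49.1 km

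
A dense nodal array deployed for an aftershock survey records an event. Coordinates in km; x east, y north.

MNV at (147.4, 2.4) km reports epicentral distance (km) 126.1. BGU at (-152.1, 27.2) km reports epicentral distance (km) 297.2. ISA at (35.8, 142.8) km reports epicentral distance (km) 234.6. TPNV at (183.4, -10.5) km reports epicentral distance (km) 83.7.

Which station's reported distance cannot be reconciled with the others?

Solve using three stations at a time. Using BGU, ISA, TPNV (subtract circle equations pairwise → linear system) gives (x, y) ≈ (127.7, -73.1).
Distances from that point to each station vs reported:
  MNV: calculated 78.0 vs reported 126.1 → residual 48.1 km
  BGU: calculated 297.2 vs reported 297.2 → residual 0.0 km
  ISA: calculated 234.6 vs reported 234.6 → residual 0.0 km
  TPNV: calculated 83.8 vs reported 83.7 → residual 0.1 km
BGU, ISA, TPNV are mutually consistent (residuals ≈ 0); MNV is off by 48.1 km.

MNV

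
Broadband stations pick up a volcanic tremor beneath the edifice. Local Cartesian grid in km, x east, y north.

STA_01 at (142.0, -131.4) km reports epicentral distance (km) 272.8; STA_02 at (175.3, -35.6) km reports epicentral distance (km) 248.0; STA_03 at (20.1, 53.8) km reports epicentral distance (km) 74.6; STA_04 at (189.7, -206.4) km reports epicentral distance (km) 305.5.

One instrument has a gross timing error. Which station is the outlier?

Solve using three stations at a time. Using STA_01, STA_02, STA_03 (subtract circle equations pairwise → linear system) gives (x, y) ≈ (-54.4, 58.0).
Distances from that point to each station vs reported:
  STA_01: calculated 272.8 vs reported 272.8 → residual 0.0 km
  STA_02: calculated 248.0 vs reported 248.0 → residual 0.0 km
  STA_03: calculated 74.6 vs reported 74.6 → residual 0.0 km
  STA_04: calculated 359.8 vs reported 305.5 → residual 54.3 km
STA_01, STA_02, STA_03 are mutually consistent (residuals ≈ 0); STA_04 is off by 54.3 km.

STA_04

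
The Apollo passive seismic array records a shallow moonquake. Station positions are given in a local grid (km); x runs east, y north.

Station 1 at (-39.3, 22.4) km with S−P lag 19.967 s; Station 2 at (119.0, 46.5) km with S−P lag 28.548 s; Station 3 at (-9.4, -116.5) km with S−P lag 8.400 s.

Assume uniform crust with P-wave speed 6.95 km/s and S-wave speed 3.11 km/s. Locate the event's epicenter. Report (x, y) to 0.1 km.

15.0 km east, -76.0 km north

Distance from S−P lag: d = Δt · v_P v_S / (v_P − v_S) = Δt · (6.95·3.11)/(6.95−3.11) ≈ 5.6288·Δt.
So d_Station 1 = 112.39, d_Station 2 = 160.69, d_Station 3 = 47.28 km.
Circle about each station: (x + 39.3)² + (y − 22.4)² = 112.39²; (x − 119.0)² + (y − 46.5)² = 160.69²; (x + 9.4)² + (y + 116.5)² = 47.28².
Subtracting the Station 1 equation from the Station 2 and Station 3 equations removes the quadratic terms:
316.6 x + 48.2 y = 1087.24
59.8 x − 277.8 y = 22010.47
Solving the 2×2 system: x ≈ 15.0, y ≈ -76.0 km.
Check against Station 1 (with the unrounded x, y): √((x + 39.3)²+(y − 22.4)²) = 112.39 ≈ 112.39 km. ✓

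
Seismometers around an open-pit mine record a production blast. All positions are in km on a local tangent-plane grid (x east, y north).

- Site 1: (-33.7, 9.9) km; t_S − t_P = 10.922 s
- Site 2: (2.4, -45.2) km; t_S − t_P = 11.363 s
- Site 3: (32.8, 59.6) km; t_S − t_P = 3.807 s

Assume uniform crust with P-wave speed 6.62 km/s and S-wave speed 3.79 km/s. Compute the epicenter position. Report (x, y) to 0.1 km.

Distance from S−P lag: d = Δt · v_P v_S / (v_P − v_S) = Δt · (6.62·3.79)/(6.62−3.79) ≈ 8.8657·Δt.
So d_Site 1 = 96.83, d_Site 2 = 100.74, d_Site 3 = 33.75 km.
Circle about each station: (x + 33.7)² + (y − 9.9)² = 96.83²; (x − 2.4)² + (y + 45.2)² = 100.74²; (x − 32.8)² + (y − 59.6)² = 33.75².
Subtracting the Site 1 equation from the Site 2 and Site 3 equations removes the quadratic terms:
72.2 x − 110.2 y = 42.60
133.0 x + 99.4 y = 11631.29
Solving the 2×2 system: x ≈ 58.9, y ≈ 38.2 km.

(58.9, 38.2)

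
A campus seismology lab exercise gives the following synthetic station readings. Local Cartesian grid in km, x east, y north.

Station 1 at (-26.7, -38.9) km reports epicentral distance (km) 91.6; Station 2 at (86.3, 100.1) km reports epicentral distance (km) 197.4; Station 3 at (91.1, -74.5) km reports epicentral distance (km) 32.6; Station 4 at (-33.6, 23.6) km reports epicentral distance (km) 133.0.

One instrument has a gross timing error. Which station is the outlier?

Station 2

Solve using three stations at a time. Using Station 1, Station 3, Station 4 (subtract circle equations pairwise → linear system) gives (x, y) ≈ (58.6, -72.2).
Distances from that point to each station vs reported:
  Station 1: calculated 91.6 vs reported 91.6 → residual 0.0 km
  Station 2: calculated 174.5 vs reported 197.4 → residual 22.9 km
  Station 3: calculated 32.6 vs reported 32.6 → residual 0.0 km
  Station 4: calculated 133.0 vs reported 133.0 → residual 0.0 km
Station 1, Station 3, Station 4 are mutually consistent (residuals ≈ 0); Station 2 is off by 22.9 km.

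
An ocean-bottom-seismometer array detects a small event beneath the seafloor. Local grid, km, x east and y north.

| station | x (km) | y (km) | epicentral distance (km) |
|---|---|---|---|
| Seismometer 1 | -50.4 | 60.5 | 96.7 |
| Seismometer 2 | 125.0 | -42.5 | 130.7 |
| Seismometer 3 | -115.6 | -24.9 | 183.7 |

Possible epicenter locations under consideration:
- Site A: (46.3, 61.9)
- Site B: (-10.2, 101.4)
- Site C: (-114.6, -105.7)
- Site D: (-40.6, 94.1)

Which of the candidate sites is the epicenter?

Site A

For each candidate, compare |candidate − station| to the reported distance:
Site A: residuals Seismometer 1 0.0, Seismometer 2 0.0, Seismometer 3 0.0 → max 0.0 km
Site B: residuals Seismometer 1 39.4, Seismometer 2 66.7, Seismometer 3 19.2 → max 66.7 km
Site C: residuals Seismometer 1 81.5, Seismometer 2 117.1, Seismometer 3 102.9 → max 117.1 km
Site D: residuals Seismometer 1 61.7, Seismometer 2 84.0, Seismometer 3 43.0 → max 84.0 km
Only Site A has all residuals ≈ 0.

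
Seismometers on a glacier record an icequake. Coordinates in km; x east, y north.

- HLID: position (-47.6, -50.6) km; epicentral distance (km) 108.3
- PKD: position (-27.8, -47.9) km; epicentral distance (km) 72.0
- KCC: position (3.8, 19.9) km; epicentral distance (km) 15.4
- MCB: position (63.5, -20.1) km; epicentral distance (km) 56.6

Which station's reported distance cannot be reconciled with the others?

Solve using three stations at a time. Using PKD, KCC, MCB (subtract circle equations pairwise → linear system) gives (x, y) ≈ (15.4, 9.7).
Distances from that point to each station vs reported:
  HLID: calculated 87.2 vs reported 108.3 → residual 21.1 km
  PKD: calculated 72.0 vs reported 72.0 → residual 0.0 km
  KCC: calculated 15.4 vs reported 15.4 → residual 0.0 km
  MCB: calculated 56.6 vs reported 56.6 → residual 0.0 km
PKD, KCC, MCB are mutually consistent (residuals ≈ 0); HLID is off by 21.1 km.

HLID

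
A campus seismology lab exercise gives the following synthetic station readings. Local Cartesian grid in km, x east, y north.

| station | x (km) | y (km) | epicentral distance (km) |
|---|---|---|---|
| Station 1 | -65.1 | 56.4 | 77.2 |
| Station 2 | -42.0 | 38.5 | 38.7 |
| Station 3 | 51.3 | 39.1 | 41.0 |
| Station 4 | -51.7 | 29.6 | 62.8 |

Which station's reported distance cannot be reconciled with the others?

Solve using three stations at a time. Using Station 1, Station 3, Station 4 (subtract circle equations pairwise → linear system) gives (x, y) ≈ (10.3, 39.7).
Distances from that point to each station vs reported:
  Station 1: calculated 77.2 vs reported 77.2 → residual 0.0 km
  Station 2: calculated 52.3 vs reported 38.7 → residual 13.6 km
  Station 3: calculated 41.0 vs reported 41.0 → residual 0.0 km
  Station 4: calculated 62.8 vs reported 62.8 → residual 0.0 km
Station 1, Station 3, Station 4 are mutually consistent (residuals ≈ 0); Station 2 is off by 13.6 km.

Station 2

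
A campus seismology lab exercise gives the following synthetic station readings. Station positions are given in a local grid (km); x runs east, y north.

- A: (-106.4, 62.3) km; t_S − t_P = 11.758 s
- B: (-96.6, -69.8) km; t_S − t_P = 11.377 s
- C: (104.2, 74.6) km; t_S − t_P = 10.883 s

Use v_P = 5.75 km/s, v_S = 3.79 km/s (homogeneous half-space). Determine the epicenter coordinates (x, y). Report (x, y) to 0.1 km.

8.7 km east, 0.3 km north

Distance from S−P lag: d = Δt · v_P v_S / (v_P − v_S) = Δt · (5.75·3.79)/(5.75−3.79) ≈ 11.1186·Δt.
So d_A = 130.73, d_B = 126.50, d_C = 121.00 km.
Circle about each station: (x + 106.4)² + (y − 62.3)² = 130.73²; (x + 96.6)² + (y + 69.8)² = 126.50²; (x − 104.2)² + (y − 74.6)² = 121.00².
Subtracting pairs of circle equations eliminates x²+y² and gives linear equations (the radical axes):
19.6 x − 264.2 y = 89.43
421.2 x + 24.6 y = 3669.88
Solving the 2×2 system: x ≈ 8.7, y ≈ 0.3 km.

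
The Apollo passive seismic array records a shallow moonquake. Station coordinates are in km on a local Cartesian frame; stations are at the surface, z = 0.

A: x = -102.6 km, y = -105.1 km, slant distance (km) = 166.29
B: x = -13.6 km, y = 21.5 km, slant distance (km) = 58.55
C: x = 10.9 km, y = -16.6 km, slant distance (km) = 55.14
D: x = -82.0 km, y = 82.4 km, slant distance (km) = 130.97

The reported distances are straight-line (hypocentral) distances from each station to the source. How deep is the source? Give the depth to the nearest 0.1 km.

Each station gives a sphere (x−x_i)² + (y−y_i)² + z² = d_i² (stations at z=0).
Subtracting the A sphere from B and C: z² cancels, leaving linear equations in x and y:
178.0 x + 253.2 y = 3298.70
227.0 x + 177.0 y = 3433.54
Solving: x ≈ 10.993, y ≈ 5.300 km (keep extra digits for the depth step; rounded: 11.0, 5.3).
Then from the A sphere: z² = 166.29² − (x + 102.6)² − (y + 105.1)² with x = 10.993, y = 5.300, so z ≈ 50.605 ≈ 50.6 km.

50.6 km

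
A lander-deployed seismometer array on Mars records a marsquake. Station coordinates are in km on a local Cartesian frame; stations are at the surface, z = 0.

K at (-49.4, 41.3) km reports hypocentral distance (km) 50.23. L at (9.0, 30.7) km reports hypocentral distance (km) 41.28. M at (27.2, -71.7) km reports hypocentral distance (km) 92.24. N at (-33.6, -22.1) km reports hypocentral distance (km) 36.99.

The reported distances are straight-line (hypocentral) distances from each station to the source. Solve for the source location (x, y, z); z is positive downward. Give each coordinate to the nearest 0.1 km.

Each station gives a sphere (x−x_i)² + (y−y_i)² + z² = d_i² (stations at z=0).
Subtracting the K sphere from L and M: z² cancels, leaving linear equations in x and y:
116.8 x − 21.2 y = -2303.55
153.2 x − 226.0 y = -4250.48
Solving: x ≈ -18.597, y ≈ 6.201 km (keep extra digits for the depth step; rounded: -18.6, 6.2).
Then from the K sphere: z² = 50.23² − (x + 49.4)² − (y − 41.3)² with x = -18.597, y = 6.201, so z ≈ 18.501 ≈ 18.5 km.

(-18.6, 6.2, 18.5)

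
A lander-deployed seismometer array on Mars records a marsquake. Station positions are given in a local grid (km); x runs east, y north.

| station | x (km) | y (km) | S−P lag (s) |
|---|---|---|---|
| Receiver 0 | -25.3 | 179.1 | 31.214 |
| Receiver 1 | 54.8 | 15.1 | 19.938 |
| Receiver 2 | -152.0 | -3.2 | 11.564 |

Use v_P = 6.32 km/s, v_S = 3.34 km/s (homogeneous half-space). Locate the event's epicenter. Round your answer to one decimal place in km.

x ≈ -76.9 km, y ≈ -35.9 km

Distance from S−P lag: d = Δt · v_P v_S / (v_P − v_S) = Δt · (6.32·3.34)/(6.32−3.34) ≈ 7.0835·Δt.
So d_Receiver 0 = 221.10, d_Receiver 1 = 141.23, d_Receiver 2 = 81.91 km.
Circle about each station: (x + 25.3)² + (y − 179.1)² = 221.10²; (x − 54.8)² + (y − 15.1)² = 141.23²; (x + 152.0)² + (y + 3.2)² = 81.91².
Subtracting pairs of circle equations eliminates x²+y² and gives linear equations (the radical axes):
160.2 x − 328.0 y = -546.55
-253.4 x − 364.6 y = 32573.30
Solving the 2×2 system: x ≈ -76.9, y ≈ -35.9 km.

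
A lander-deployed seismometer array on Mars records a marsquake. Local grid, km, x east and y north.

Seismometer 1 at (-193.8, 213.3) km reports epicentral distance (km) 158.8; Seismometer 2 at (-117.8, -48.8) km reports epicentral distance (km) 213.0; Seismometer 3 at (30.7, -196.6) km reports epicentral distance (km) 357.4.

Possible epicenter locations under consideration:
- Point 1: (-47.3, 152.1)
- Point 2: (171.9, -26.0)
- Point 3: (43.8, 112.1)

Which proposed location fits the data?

Point 1

For each candidate, compare |candidate − station| to the reported distance:
Point 1: residuals Seismometer 1 0.0, Seismometer 2 0.1, Seismometer 3 0.1 → max 0.1 km
Point 2: residuals Seismometer 1 278.2, Seismometer 2 77.6, Seismometer 3 135.9 → max 278.2 km
Point 3: residuals Seismometer 1 99.5, Seismometer 2 15.0, Seismometer 3 48.4 → max 99.5 km
Only Point 1 has all residuals ≈ 0.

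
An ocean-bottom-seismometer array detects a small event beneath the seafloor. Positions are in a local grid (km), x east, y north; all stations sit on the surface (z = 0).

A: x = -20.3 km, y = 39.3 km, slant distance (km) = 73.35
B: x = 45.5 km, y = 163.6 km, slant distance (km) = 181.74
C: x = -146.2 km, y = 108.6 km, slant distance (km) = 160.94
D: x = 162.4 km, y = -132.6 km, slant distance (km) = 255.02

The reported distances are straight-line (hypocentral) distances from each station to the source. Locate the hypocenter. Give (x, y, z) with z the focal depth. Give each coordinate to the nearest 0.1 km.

Each station gives a sphere (x−x_i)² + (y−y_i)² + z² = d_i² (stations at z=0).
Subtracting the A sphere from B and C: z² cancels, leaving linear equations in x and y:
131.6 x + 248.6 y = -770.58
-251.8 x + 138.6 y = 10690.36
Solving: x ≈ -34.197, y ≈ 15.003 km (keep extra digits for the depth step; rounded: -34.2, 15.0).
Then from the A sphere: z² = 73.35² − (x + 20.3)² − (y − 39.3)² with x = -34.197, y = 15.003, so z ≈ 67.799 ≈ 67.8 km.

(-34.2, 15.0, 67.8)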